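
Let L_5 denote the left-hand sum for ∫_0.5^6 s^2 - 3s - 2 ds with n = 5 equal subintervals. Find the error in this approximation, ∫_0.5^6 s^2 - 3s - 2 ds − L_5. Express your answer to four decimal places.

Exact integral: ∫_0.5^6 f(s) ds ≈ 7.333333.
L_5 = -2.145.
Error ≈ 7.333333 − (-2.145) ≈ 9.4783.

9.4783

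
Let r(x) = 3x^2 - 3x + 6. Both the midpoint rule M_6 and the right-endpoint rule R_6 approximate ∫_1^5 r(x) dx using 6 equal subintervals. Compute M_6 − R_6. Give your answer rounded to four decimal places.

M_6 ≈ 111.555556.
R_6 ≈ 132.888889.
M_6 − R_6 ≈ -21.3333.

-21.3333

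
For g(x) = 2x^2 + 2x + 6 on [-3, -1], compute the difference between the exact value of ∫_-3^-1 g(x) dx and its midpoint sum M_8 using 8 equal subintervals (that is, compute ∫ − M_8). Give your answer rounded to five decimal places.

0.02083

Exact integral: ∫_-3^-1 g(x) dx ≈ 21.3333333.
M_8 = 21.3125.
Error ≈ 21.3333333 − 21.3125 ≈ 0.02083.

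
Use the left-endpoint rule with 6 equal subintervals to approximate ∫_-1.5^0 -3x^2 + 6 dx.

4.734375

Δx = (0 − (-1.5))/6 = 0.25.
Left endpoints: -1.5, -1.25, -1, -0.75, -0.5, -0.25.
f(-1.5) = -0.75, f(-1.25) = 1.3125, f(-1) = 3, f(-0.75) = 4.3125, f(-0.5) = 5.25, f(-0.25) = 5.8125.
Sum = Δx · [f(-1.5) + f(-1.25) + f(-1) + ...].
Sum = 4.734375.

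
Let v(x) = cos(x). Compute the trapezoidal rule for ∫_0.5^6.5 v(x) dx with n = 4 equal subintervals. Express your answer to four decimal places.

-0.2128

Δx = (6.5 − 0.5)/4 = 1.5.
v(0.5) ≈ 0.8776, v(2) ≈ -0.4161, v(3.5) ≈ -0.9365, v(5) ≈ 0.2837, v(6.5) ≈ 0.9766.
T_4 = (Δx/2)·[v(x_0) + 2v(x_1) + 2v(x_2) + 2v(x_3) + v(x_4)].
Sum ≈ -0.2128.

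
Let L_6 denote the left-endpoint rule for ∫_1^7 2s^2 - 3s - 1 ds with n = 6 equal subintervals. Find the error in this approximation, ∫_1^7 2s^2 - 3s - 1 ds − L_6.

Exact integral: ∫_1^7 f(s) ds = 150.
L_6 = 113.
Error = 150 − 113 = 37.

37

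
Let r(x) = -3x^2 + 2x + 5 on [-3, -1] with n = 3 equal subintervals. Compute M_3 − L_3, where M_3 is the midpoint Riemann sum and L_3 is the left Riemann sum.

M_3 ≈ -23.7777778.
L_3 ≈ -33.7777778.
M_3 − L_3 = 10.

10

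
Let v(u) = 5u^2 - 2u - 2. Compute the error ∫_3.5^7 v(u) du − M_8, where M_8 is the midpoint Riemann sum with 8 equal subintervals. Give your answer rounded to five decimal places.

Exact integral: ∫_3.5^7 v(u) du ≈ 456.4583333.
M_8 ≈ 456.1791992.
Error ≈ 456.4583333 − 456.1791992 ≈ 0.27913.

0.27913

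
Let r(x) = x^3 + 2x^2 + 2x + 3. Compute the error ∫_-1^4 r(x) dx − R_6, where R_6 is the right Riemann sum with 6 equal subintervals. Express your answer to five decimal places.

Exact integral: ∫_-1^4 r(x) dx ≈ 137.0833333.
R_6 ≈ 184.5949074.
Error ≈ 137.0833333 − 184.5949074 ≈ -47.51157.

-47.51157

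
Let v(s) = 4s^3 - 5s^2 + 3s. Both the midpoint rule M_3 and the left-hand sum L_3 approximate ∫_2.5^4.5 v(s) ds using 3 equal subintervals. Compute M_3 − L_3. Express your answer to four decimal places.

71.1111

M_3 ≈ 263.425926.
L_3 ≈ 192.314815.
M_3 − L_3 ≈ 71.1111.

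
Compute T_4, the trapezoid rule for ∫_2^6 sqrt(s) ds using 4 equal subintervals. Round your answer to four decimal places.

Δs = (6 − 2)/4 = 1.
f(2) ≈ 1.4142, f(3) ≈ 1.7321, f(4) ≈ 2.0000, f(5) ≈ 2.2361, f(6) ≈ 2.4495.
T_4 = (Δs/2)·[f(s_0) + 2f(s_1) + 2f(s_2) + 2f(s_3) + f(s_4)].
Sum ≈ 7.9000.

7.9000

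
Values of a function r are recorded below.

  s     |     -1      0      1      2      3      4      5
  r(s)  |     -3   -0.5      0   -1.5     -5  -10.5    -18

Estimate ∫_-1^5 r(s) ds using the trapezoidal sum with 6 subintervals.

-28

Δs = 1.
T_6 = (1/2)·[(-3) + 2·(-0.5) + 2·0 + 2·(-1.5) + 2·(-5) + 2·(-10.5) + (-18)] = -28.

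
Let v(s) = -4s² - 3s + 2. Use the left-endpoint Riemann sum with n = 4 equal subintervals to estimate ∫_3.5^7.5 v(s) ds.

-472

Δs = (7.5 − 3.5)/4 = 1.
Left endpoints: 3.5, 4.5, 5.5, 6.5.
v(3.5) = -57.5, v(4.5) = -92.5, v(5.5) = -135.5, v(6.5) = -186.5.
Sum = Δs · [v(3.5) + v(4.5) + v(5.5) + v(6.5)].
Sum = -472.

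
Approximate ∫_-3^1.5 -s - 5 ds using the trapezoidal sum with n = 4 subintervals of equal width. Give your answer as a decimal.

-19.125

Δs = (1.5 − (-3))/4 = 1.125.
f(-3) = -2, f(-1.875) = -3.125, f(-0.75) = -4.25, f(0.375) = -5.375, f(1.5) = -6.5.
T_4 = (Δs/2)·[f(s_0) + 2f(s_1) + 2f(s_2) + 2f(s_3) + f(s_4)].
Sum = -19.125.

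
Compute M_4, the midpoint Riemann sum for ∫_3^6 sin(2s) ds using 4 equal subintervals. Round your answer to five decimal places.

0.06399

Δs = (6 − 3)/4 = 0.75.
Midpoints: 3.375, 4.125, 4.875, 5.625.
f(3.375) ≈ 0.45004, f(4.125) ≈ 0.92260, f(4.875) ≈ -0.31952, f(5.625) ≈ -0.96781.
Sum = Δs · [f(3.375) + f(4.125) + f(4.875) + f(5.625)].
Sum ≈ 0.06399.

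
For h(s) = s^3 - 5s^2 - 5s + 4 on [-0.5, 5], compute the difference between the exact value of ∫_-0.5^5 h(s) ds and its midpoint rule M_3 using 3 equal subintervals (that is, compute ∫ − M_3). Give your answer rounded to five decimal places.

2.69589

Exact integral: ∫_-0.5^5 h(s) ds ≈ -92.1822917.
M_3 ≈ -94.8781829.
Error ≈ -92.1822917 − (-94.8781829) ≈ 2.69589.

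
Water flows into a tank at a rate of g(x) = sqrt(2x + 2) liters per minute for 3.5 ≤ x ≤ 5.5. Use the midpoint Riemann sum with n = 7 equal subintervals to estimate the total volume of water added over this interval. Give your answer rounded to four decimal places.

Δx = (5.5 − 3.5)/7 = 2/7.
Midpoints: 51/14, 55/14, 59/14, 4.5, 67/14, 71/14, 75/14.
g(51/14) ≈ 3.0472, g(55/14) ≈ 3.1396, g(59/14) ≈ 3.2293, g(4.5) ≈ 3.3166, g(67/14) ≈ 3.4017, g(71/14) ≈ 3.4847, g(75/14) ≈ 3.5657.
Sum = Δx · [g(51/14) + g(55/14) + g(59/14) + ...].
Sum ≈ 6.6242.

6.6242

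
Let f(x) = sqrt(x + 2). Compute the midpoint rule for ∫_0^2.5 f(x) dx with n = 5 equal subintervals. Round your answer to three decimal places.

Δx = (2.5 − 0)/5 = 0.5.
Midpoints: 0.25, 0.75, 1.25, 1.75, 2.25.
f(0.25) ≈ 1.500, f(0.75) ≈ 1.658, f(1.25) ≈ 1.803, f(1.75) ≈ 1.936, f(2.25) ≈ 2.062.
Sum = Δx · [f(0.25) + f(0.75) + f(1.25) + f(1.75) + f(2.25)].
Sum ≈ 4.480.

4.480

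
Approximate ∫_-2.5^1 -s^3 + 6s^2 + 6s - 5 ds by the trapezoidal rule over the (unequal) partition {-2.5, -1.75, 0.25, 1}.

Subinterval widths: 0.75, 2, 0.75.
f(-2.5) = 33.125, f(-1.75) = 8.234375, f(0.25) = -3.140625, f(1) = 6.
On each subinterval the trapezoid contributes (Δs_i/2)·[f(s_{i-1}) + f(s_i)].
Sum = 21.67578125.

21.67578125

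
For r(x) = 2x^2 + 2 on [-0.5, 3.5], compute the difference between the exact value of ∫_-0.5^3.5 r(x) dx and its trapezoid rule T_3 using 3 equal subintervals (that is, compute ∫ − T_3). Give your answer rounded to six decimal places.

-2.370370

Exact integral: ∫_-0.5^3.5 r(x) dx ≈ 36.66666667.
T_3 ≈ 39.03703704.
Error ≈ 36.66666667 − 39.03703704 ≈ -2.370370.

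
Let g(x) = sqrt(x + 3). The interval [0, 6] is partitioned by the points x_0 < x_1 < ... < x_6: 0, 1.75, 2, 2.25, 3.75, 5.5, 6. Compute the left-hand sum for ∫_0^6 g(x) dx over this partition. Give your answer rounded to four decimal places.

Subinterval widths: 1.75, 0.25, 0.25, 1.5, 1.75, 0.5.
Left endpoints: 0, 1.75, 2, 2.25, 3.75, 5.5.
g(0) ≈ 1.7321, g(1.75) ≈ 2.1794, g(2) ≈ 2.2361, g(2.25) ≈ 2.2913, g(3.75) ≈ 2.5981, g(5.5) ≈ 2.9155.
Sum = Σ Δx_i · g(x_i).
Sum ≈ 13.5763.

13.5763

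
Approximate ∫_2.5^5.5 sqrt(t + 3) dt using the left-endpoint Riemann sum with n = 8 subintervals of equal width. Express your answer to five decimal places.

7.81452

Δt = (5.5 − 2.5)/8 = 0.375.
Left endpoints: 2.5, 2.875, 3.25, 3.625, 4, 4.375, 4.75, 5.125.
f(2.5) ≈ 2.34521, f(2.875) ≈ 2.42384, f(3.25) ≈ 2.50000, f(3.625) ≈ 2.57391, f(4) ≈ 2.64575, f(4.375) ≈ 2.71570, f(4.75) ≈ 2.78388, f(5.125) ≈ 2.85044.
Sum = Δt · [f(2.5) + f(2.875) + f(3.25) + ...].
Sum ≈ 7.81452.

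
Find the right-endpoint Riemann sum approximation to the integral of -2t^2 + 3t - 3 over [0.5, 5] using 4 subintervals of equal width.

-81.7734375

Δt = (5 − 0.5)/4 = 1.125.
Right endpoints: 1.625, 2.75, 3.875, 5.
f(1.625) = -3.40625, f(2.75) = -9.875, f(3.875) = -21.40625, f(5) = -38.
Sum = Δt · [f(1.625) + f(2.75) + f(3.875) + f(5)].
Sum = -81.7734375.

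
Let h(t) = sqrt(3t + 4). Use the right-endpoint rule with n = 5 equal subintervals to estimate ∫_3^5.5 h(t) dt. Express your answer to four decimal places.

Δt = (5.5 − 3)/5 = 0.5.
Right endpoints: 3.5, 4, 4.5, 5, 5.5.
h(3.5) ≈ 3.8079, h(4) ≈ 4.0000, h(4.5) ≈ 4.1833, h(5) ≈ 4.3589, h(5.5) ≈ 4.5277.
Sum = Δt · [h(3.5) + h(4) + h(4.5) + h(5) + h(5.5)].
Sum ≈ 10.4389.

10.4389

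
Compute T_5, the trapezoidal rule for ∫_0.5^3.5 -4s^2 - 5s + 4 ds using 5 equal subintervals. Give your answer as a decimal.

Δs = (3.5 − 0.5)/5 = 0.6.
f(0.5) = 0.5, f(1.1) = -6.34, f(1.7) = -16.06, f(2.3) = -28.66, f(2.9) = -44.14, f(3.5) = -62.5.
T_5 = (Δs/2)·[f(s_0) + 2f(s_1) + ... + 2f(s_{4}) + f(s_5)].
Sum = -75.72.

-75.72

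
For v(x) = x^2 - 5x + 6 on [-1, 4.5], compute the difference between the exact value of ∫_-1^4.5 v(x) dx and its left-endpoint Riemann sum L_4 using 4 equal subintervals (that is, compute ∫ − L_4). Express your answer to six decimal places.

-7.404948

Exact integral: ∫_-1^4.5 v(x) dx ≈ 15.58333333.
L_4 = 22.98828125.
Error ≈ 15.58333333 − 22.98828125 ≈ -7.404948.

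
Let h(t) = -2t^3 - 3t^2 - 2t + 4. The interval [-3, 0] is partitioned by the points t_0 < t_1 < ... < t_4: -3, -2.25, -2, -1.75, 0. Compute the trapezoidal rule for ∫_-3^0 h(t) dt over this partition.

37.453125

Subinterval widths: 0.75, 0.25, 0.25, 1.75.
h(-3) = 37, h(-2.25) = 16.09375, h(-2) = 12, h(-1.75) = 9.03125, h(0) = 4.
On each subinterval the trapezoid contributes (Δt_i/2)·[h(t_{i-1}) + h(t_i)].
Sum = 37.453125.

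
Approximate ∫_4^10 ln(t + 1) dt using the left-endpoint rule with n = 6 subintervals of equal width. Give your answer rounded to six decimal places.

11.926359

Δt = (10 − 4)/6 = 1.
Left endpoints: 4, 5, 6, 7, 8, 9.
f(4) ≈ 1.609438, f(5) ≈ 1.791759, f(6) ≈ 1.945910, f(7) ≈ 2.079442, f(8) ≈ 2.197225, f(9) ≈ 2.302585.
Sum = Δt · [f(4) + f(5) + f(6) + ...].
Sum ≈ 11.926359.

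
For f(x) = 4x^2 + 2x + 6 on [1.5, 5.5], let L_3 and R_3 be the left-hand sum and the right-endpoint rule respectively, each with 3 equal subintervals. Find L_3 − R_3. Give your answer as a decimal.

-160

L_3 ≈ 194.074074.
R_3 ≈ 354.074074.
L_3 − R_3 = -160.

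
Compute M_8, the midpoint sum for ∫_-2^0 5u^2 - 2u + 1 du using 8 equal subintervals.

19.28125

Δu = (0 − (-2))/8 = 0.25.
Midpoints: -1.875, -1.625, -1.375, -1.125, -0.875, -0.625, -0.375, -0.125.
f(-1.875) = 22.328125, f(-1.625) = 17.453125, f(-1.375) = 13.203125, f(-1.125) = 9.578125, f(-0.875) = 6.578125, f(-0.625) = 4.203125, f(-0.375) = 2.453125, f(-0.125) = 1.328125.
Sum = Δu · [f(-1.875) + f(-1.625) + f(-1.375) + ...].
Sum = 19.28125.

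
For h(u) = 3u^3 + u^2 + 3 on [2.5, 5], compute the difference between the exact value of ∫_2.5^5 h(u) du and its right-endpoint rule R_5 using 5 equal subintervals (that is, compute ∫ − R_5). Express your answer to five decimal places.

-90.33854

Exact integral: ∫_2.5^5 h(u) du ≈ 483.4114583.
R_5 = 573.75.
Error ≈ 483.4114583 − 573.75 ≈ -90.33854.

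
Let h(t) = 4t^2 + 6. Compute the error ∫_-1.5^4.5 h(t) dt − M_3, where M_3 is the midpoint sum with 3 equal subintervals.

8

Exact integral: ∫_-1.5^4.5 h(t) dt = 162.
M_3 = 154.
Error = 162 − 154 = 8.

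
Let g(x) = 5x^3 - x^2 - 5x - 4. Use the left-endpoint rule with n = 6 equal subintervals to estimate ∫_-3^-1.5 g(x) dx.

-107.13671875

Δx = (-1.5 − (-3))/6 = 0.25.
Left endpoints: -3, -2.75, -2.5, -2.25, -2, -1.75.
g(-3) = -133, g(-2.75) = -101.796875, g(-2.5) = -75.875, g(-2.25) = -54.765625, g(-2) = -38, g(-1.75) = -25.109375.
Sum = Δx · [g(-3) + g(-2.75) + g(-2.5) + ...].
Sum = -107.13671875.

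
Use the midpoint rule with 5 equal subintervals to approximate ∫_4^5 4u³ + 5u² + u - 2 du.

Δu = (5 − 4)/5 = 0.2.
Midpoints: 4.1, 4.3, 4.5, 4.7, 4.9.
f(4.1) = 361.834, f(4.3) = 412.778, f(4.5) = 468.25, f(4.7) = 528.442, f(4.9) = 593.546.
Sum = Δu · [f(4.1) + f(4.3) + f(4.5) + f(4.7) + f(4.9)].
Sum = 472.97.

472.97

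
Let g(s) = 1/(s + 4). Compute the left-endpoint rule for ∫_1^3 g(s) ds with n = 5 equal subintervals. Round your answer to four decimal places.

0.3482

Δs = (3 − 1)/5 = 0.4.
Left endpoints: 1, 1.4, 1.8, 2.2, 2.6.
g(1) = 0.2, g(1.4) = 5/27, g(1.8) = 5/29, g(2.2) = 5/31, g(2.6) = 5/33.
Sum = Δs · [g(1) + g(1.4) + g(1.8) + g(2.2) + g(2.6)].
Sum ≈ 0.3482.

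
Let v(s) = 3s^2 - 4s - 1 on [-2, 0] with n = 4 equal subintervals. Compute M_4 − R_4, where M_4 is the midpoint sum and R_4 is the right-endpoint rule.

4.625

M_4 = 13.875.
R_4 = 9.25.
M_4 − R_4 = 4.625.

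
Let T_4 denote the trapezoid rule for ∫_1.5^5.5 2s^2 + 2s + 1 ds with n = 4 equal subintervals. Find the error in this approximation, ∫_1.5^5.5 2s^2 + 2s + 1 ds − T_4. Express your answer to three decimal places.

Exact integral: ∫_1.5^5.5 f(s) ds ≈ 140.66667.
T_4 = 142.
Error ≈ 140.66667 − 142 ≈ -1.333.

-1.333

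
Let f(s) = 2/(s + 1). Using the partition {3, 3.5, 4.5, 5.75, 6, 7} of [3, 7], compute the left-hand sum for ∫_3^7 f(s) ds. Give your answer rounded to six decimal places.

Subinterval widths: 0.5, 1, 1.25, 0.25, 1.
Left endpoints: 3, 3.5, 4.5, 5.75, 6.
f(3) = 0.5, f(3.5) = 4/9, f(4.5) = 4/11, f(5.75) = 8/27, f(6) = 2/7.
Sum = Σ Δs_i · f(s_i).
Sum ≈ 1.508778.

1.508778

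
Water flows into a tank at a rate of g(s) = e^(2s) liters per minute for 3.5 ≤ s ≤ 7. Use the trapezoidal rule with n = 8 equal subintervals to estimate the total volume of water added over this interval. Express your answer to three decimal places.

638602.821

Δs = (7 − 3.5)/8 = 0.4375.
g(3.5) ≈ 1096.633, g(3.9375) ≈ 2630.686, g(4.375) ≈ 6310.688, g(4.8125) ≈ 15138.554, g(5.25) ≈ 36315.503, g(5.6875) ≈ 87116.362, g(6.125) ≈ 208981.289, g(6.5625) ≈ 501320.051, g(7) ≈ 1202604.284.
T_8 = (Δs/2)·[g(s_0) + 2g(s_1) + ... + 2g(s_{7}) + g(s_8)].
Sum ≈ 638602.821.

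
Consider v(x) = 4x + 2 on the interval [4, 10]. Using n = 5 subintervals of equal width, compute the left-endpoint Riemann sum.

165.6

Δx = (10 − 4)/5 = 1.2.
Left endpoints: 4, 5.2, 6.4, 7.6, 8.8.
v(4) = 18, v(5.2) = 22.8, v(6.4) = 27.6, v(7.6) = 32.4, v(8.8) = 37.2.
Sum = Δx · [v(4) + v(5.2) + v(6.4) + v(7.6) + v(8.8)].
Sum = 165.6.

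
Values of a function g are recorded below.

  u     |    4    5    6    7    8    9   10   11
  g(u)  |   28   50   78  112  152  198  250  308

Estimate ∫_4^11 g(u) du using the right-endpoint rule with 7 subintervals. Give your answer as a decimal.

1148

Δu = 1.
Sum = 1·[50 + 78 + 112 + 152 + 198 + 250 + 308] = 1148.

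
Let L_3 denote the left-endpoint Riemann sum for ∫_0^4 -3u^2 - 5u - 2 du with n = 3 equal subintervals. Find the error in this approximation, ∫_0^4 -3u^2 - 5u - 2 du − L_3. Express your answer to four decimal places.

-41.7778

Exact integral: ∫_0^4 f(u) du = -112.
L_3 ≈ -70.222222.
Error ≈ -112 − (-70.222222) ≈ -41.7778.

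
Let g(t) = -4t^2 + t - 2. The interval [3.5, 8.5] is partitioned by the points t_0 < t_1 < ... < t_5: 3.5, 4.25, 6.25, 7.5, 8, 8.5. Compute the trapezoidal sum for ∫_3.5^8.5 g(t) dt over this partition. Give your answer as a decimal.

Subinterval widths: 0.75, 2, 1.25, 0.5, 0.5.
g(3.5) = -47.5, g(4.25) = -70, g(6.25) = -152, g(7.5) = -219.5, g(8) = -250, g(8.5) = -282.5.
On each subinterval the trapezoid contributes (Δt_i/2)·[g(t_{i-1}) + g(t_i)].
Sum = -748.75.

-748.75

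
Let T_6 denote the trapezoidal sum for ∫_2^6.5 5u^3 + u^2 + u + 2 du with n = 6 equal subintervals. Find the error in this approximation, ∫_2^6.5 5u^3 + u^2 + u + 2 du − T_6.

Exact integral: ∫_2^6.5 f(u) du = 2328.328125.
T_6 = 2355.64453125.
Error = 2328.328125 − 2355.64453125 = -27.31640625.

-27.31640625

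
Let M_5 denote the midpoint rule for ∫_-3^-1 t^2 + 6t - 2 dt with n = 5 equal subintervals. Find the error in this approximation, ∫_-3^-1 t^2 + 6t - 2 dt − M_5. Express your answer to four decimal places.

0.0267

Exact integral: ∫_-3^-1 f(t) dt ≈ -19.333333.
M_5 = -19.36.
Error ≈ -19.333333 − (-19.36) ≈ 0.0267.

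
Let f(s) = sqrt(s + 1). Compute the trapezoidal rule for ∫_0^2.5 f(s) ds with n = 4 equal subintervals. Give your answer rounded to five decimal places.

Δs = (2.5 − 0)/4 = 0.625.
f(0) ≈ 1.00000, f(0.625) ≈ 1.27475, f(1.25) ≈ 1.50000, f(1.875) ≈ 1.69558, f(2.5) ≈ 1.87083.
T_4 = (Δs/2)·[f(s_0) + 2f(s_1) + 2f(s_2) + 2f(s_3) + f(s_4)].
Sum ≈ 3.69109.

3.69109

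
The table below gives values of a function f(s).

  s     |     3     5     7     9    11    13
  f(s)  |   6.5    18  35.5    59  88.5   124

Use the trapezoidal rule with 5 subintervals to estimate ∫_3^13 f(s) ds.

Δs = 2.
T_5 = (2/2)·[6.5 + 2·18 + 2·35.5 + 2·59 + 2·88.5 + 124] = 532.5.

532.5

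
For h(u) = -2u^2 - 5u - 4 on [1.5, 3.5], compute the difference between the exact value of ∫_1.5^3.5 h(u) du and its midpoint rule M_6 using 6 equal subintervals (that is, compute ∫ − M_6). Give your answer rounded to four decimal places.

Exact integral: ∫_1.5^3.5 h(u) du ≈ -59.333333.
M_6 ≈ -59.296296.
Error ≈ -59.333333 − (-59.296296) ≈ -0.0370.

-0.0370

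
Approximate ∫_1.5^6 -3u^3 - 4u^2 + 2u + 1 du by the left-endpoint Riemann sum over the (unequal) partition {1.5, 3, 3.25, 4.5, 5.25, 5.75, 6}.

Subinterval widths: 1.5, 0.25, 1.25, 0.75, 0.5, 0.25.
Left endpoints: 1.5, 3, 3.25, 4.5, 5.25, 5.75.
f(1.5) = -15.125, f(3) = -110, f(3.25) = -137.734375, f(4.5) = -344.375, f(5.25) = -532.859375, f(5.75) = -690.078125.
Sum = Σ Δu_i · f(u_i).
Sum = -919.5859375.

-919.5859375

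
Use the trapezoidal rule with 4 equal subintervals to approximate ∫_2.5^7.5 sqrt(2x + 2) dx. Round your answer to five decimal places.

Δx = (7.5 − 2.5)/4 = 1.25.
f(2.5) ≈ 2.64575, f(3.75) ≈ 3.08221, f(5) ≈ 3.46410, f(6.25) ≈ 3.80789, f(7.5) ≈ 4.12311.
T_4 = (Δx/2)·[f(x_0) + 2f(x_1) + 2f(x_2) + 2f(x_3) + f(x_4)].
Sum ≈ 17.17328.

17.17328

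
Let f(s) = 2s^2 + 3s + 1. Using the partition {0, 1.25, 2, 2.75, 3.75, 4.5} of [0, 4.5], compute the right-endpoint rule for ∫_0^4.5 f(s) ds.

Subinterval widths: 1.25, 0.75, 0.75, 1, 0.75.
Right endpoints: 1.25, 2, 2.75, 3.75, 4.5.
f(1.25) = 7.875, f(2) = 15, f(2.75) = 24.375, f(3.75) = 40.375, f(4.5) = 55.
Sum = Σ Δs_i · f(s_i).
Sum = 121.

121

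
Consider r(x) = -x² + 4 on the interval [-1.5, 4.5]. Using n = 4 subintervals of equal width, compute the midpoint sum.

-6.375

Δx = (4.5 − (-1.5))/4 = 1.5.
Midpoints: -0.75, 0.75, 2.25, 3.75.
r(-0.75) = 3.4375, r(0.75) = 3.4375, r(2.25) = -1.0625, r(3.75) = -10.0625.
Sum = Δx · [r(-0.75) + r(0.75) + r(2.25) + r(3.75)].
Sum = -6.375.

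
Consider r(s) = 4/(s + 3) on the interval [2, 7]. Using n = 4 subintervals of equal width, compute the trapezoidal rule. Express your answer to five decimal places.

2.78810

Δs = (7 − 2)/4 = 1.25.
r(2) = 0.8, r(3.25) = 0.64, r(4.5) = 8/15, r(5.75) = 16/35, r(7) = 0.4.
T_4 = (Δs/2)·[r(s_0) + 2r(s_1) + 2r(s_2) + 2r(s_3) + r(s_4)].
Sum ≈ 2.78810.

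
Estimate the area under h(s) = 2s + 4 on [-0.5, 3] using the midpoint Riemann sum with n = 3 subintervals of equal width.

22.75

Δs = (3 − (-0.5))/3 = 7/6.
Midpoints: 1/12, 1.25, 29/12.
h(1/12) = 25/6, h(1.25) = 6.5, h(29/12) = 53/6.
Sum = Δs · [h(1/12) + h(1.25) + h(29/12)].
Sum = 22.75.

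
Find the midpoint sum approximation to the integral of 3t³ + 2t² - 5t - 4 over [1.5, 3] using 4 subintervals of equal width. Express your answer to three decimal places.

49.437

Δt = (3 − 1.5)/4 = 0.375.
Midpoints: 1.6875, 2.0625, 2.4375, 2.8125.
f(1.6875) = 31433/4096, f(2.0625) = 84035/4096, f(2.4375) = 160325/4096, f(2.8125) = 264191/4096.
Sum = Δt · [f(1.6875) + f(2.0625) + f(2.4375) + f(2.8125)].
Sum ≈ 49.437.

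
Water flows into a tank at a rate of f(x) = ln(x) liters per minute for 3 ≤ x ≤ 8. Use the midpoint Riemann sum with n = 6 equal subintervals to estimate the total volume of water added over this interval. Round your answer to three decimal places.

8.346

Δx = (8 − 3)/6 = 5/6.
Midpoints: 41/12, 4.25, 61/12, 71/12, 6.75, 91/12.
f(41/12) ≈ 1.229, f(4.25) ≈ 1.447, f(61/12) ≈ 1.626, f(71/12) ≈ 1.778, f(6.75) ≈ 1.910, f(91/12) ≈ 2.026.
Sum = Δx · [f(41/12) + f(4.25) + f(61/12) + ...].
Sum ≈ 8.346.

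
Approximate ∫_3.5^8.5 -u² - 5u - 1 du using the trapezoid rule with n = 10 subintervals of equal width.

-345.625

Δu = (8.5 − 3.5)/10 = 0.5.
f(3.5) = -30.75, f(4) = -37, f(4.5) = -43.75, f(5) = -51, f(5.5) = -58.75, f(6) = -67, f(6.5) = -75.75, f(7) = -85, f(7.5) = -94.75, f(8) = -105, f(8.5) = -115.75.
T_10 = (Δu/2)·[f(u_0) + 2f(u_1) + ... + 2f(u_{9}) + f(u_10)].
Sum = -345.625.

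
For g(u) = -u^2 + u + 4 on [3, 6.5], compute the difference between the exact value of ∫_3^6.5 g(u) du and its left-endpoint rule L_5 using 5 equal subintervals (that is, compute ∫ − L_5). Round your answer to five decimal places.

Exact integral: ∫_3^6.5 g(u) du ≈ -51.9166667.
L_5 = -41.79.
Error ≈ -51.9166667 − (-41.79) ≈ -10.12667.

-10.12667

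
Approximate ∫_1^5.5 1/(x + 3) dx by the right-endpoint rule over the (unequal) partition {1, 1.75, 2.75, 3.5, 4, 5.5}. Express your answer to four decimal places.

0.6951

Subinterval widths: 0.75, 1, 0.75, 0.5, 1.5.
Right endpoints: 1.75, 2.75, 3.5, 4, 5.5.
f(1.75) = 4/19, f(2.75) = 4/23, f(3.5) = 2/13, f(4) = 1/7, f(5.5) = 2/17.
Sum = Σ Δx_i · f(x_i).
Sum ≈ 0.6951.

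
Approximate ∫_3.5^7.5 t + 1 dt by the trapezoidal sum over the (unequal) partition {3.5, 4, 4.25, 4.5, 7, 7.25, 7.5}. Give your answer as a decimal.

26

Subinterval widths: 0.5, 0.25, 0.25, 2.5, 0.25, 0.25.
f(3.5) = 4.5, f(4) = 5, f(4.25) = 5.25, f(4.5) = 5.5, f(7) = 8, f(7.25) = 8.25, f(7.5) = 8.5.
On each subinterval the trapezoid contributes (Δt_i/2)·[f(t_{i-1}) + f(t_i)].
Sum = 26.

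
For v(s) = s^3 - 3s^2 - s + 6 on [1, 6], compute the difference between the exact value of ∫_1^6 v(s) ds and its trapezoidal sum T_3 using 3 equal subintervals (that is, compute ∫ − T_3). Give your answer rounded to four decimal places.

Exact integral: ∫_1^6 v(s) ds = 121.25.
T_3 ≈ 138.611111.
Error ≈ 121.25 − 138.611111 ≈ -17.3611.

-17.3611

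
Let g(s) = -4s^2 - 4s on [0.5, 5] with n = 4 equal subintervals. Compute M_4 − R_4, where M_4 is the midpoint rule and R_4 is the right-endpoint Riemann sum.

M_4 = -214.1015625.
R_4 = -285.609375.
M_4 − R_4 = 71.5078125.

71.5078125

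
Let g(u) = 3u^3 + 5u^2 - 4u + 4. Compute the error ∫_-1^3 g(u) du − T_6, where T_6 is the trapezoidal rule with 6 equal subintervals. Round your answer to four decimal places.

Exact integral: ∫_-1^3 g(u) du ≈ 106.666667.
T_6 ≈ 110.814815.
Error ≈ 106.666667 − 110.814815 ≈ -4.1481.

-4.1481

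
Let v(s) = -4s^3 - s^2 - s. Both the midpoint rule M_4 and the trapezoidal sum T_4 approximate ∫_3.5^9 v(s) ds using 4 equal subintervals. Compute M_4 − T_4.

197.5703125

M_4 = -6608.1640625.
T_4 = -6805.734375.
M_4 − T_4 = 197.5703125.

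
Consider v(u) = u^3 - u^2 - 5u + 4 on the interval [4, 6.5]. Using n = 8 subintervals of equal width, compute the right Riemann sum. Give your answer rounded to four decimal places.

283.8879

Δu = (6.5 − 4)/8 = 0.3125.
Right endpoints: 4.3125, 4.625, 4.9375, 5.25, 5.5625, 5.875, 6.1875, 6.5.
v(4.3125) = 180397/4096, v(4.625) = 29909/512, v(4.9375) = 308447/4096, v(5.25) = 94.890625, v(5.5625) = 480697/4096, v(5.875) = 73159/512, v(6.1875) = 703147/4096, v(6.5) = 203.875.
Sum = Δu · [v(4.3125) + v(4.625) + v(4.9375) + ...].
Sum ≈ 283.8879.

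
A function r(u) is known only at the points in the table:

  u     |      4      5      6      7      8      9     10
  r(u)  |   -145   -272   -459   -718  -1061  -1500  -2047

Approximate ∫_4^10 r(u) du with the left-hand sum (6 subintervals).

-4155

Δu = 1.
Sum = 1·[(-145) + (-272) + (-459) + (-718) + (-1061) + (-1500)] = -4155.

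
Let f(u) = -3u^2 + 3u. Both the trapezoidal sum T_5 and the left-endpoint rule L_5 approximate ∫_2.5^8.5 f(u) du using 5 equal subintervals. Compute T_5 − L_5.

-108

T_5 = -503.82.
L_5 = -395.82.
T_5 − L_5 = -108.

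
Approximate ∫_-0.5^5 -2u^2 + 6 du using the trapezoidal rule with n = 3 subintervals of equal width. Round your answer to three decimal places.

Δu = (5 − (-0.5))/3 = 11/6.
f(-0.5) = 5.5, f(4/3) = 22/9, f(19/6) = -253/18, f(5) = -44.
T_3 = (Δu/2)·[f(u_0) + 2f(u_1) + 2f(u_2) + f(u_3)].
Sum ≈ -56.579.

-56.579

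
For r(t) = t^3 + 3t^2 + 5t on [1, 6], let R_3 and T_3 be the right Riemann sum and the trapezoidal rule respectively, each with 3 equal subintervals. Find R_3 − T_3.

287.5

R_3 = 945.
T_3 = 657.5.
R_3 − T_3 = 287.5.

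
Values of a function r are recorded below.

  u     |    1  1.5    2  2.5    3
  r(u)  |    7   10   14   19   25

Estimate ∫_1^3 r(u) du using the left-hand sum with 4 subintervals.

25

Δu = 0.5.
Sum = 0.5·[7 + 10 + 14 + 19] = 25.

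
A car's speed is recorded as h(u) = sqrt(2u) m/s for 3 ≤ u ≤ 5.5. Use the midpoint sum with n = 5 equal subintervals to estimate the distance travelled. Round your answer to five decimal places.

Δu = (5.5 − 3)/5 = 0.5.
Midpoints: 3.25, 3.75, 4.25, 4.75, 5.25.
h(3.25) ≈ 2.54951, h(3.75) ≈ 2.73861, h(4.25) ≈ 2.91548, h(4.75) ≈ 3.08221, h(5.25) ≈ 3.24037.
Sum = Δu · [h(3.25) + h(3.75) + h(4.25) + h(4.75) + h(5.25)].
Sum ≈ 7.26309.

7.26309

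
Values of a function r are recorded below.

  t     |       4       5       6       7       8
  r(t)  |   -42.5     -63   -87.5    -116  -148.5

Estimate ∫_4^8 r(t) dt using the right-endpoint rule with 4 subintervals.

Δt = 1.
Sum = 1·[(-63) + (-87.5) + (-116) + (-148.5)] = -415.

-415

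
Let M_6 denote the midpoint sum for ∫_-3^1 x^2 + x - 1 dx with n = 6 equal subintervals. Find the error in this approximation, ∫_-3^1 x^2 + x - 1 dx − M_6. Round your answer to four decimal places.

0.1481

Exact integral: ∫_-3^1 f(x) dx ≈ 1.333333.
M_6 ≈ 1.185185.
Error ≈ 1.333333 − 1.185185 ≈ 0.1481.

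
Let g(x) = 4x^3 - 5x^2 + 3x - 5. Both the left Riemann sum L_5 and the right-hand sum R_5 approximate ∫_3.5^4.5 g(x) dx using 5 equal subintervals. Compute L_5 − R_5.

L_5 = 171.27.
R_5 = 202.47.
L_5 − R_5 = -31.2.

-31.2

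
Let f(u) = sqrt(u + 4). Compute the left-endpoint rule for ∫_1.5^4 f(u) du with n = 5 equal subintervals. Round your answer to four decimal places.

Δu = (4 − 1.5)/5 = 0.5.
Left endpoints: 1.5, 2, 2.5, 3, 3.5.
f(1.5) ≈ 2.3452, f(2) ≈ 2.4495, f(2.5) ≈ 2.5495, f(3) ≈ 2.6458, f(3.5) ≈ 2.7386.
Sum = Δu · [f(1.5) + f(2) + f(2.5) + f(3) + f(3.5)].
Sum ≈ 6.3643.

6.3643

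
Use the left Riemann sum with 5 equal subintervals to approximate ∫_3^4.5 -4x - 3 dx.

-26.1

Δx = (4.5 − 3)/5 = 0.3.
Left endpoints: 3, 3.3, 3.6, 3.9, 4.2.
f(3) = -15, f(3.3) = -16.2, f(3.6) = -17.4, f(3.9) = -18.6, f(4.2) = -19.8.
Sum = Δx · [f(3) + f(3.3) + f(3.6) + f(3.9) + f(4.2)].
Sum = -26.1.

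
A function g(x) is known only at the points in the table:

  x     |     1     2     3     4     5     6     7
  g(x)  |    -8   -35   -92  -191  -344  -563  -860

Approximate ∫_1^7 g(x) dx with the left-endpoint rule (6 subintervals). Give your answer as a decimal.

-1233

Δx = 1.
Sum = 1·[(-8) + (-35) + (-92) + (-191) + (-344) + (-563)] = -1233.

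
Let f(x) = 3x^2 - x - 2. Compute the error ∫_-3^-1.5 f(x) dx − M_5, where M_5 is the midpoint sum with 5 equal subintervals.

0.03375

Exact integral: ∫_-3^-1.5 f(x) dx = 24.
M_5 = 23.96625.
Error = 24 − 23.96625 = 0.03375.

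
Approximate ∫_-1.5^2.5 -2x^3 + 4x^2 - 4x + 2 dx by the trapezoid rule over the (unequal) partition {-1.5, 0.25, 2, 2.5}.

Subinterval widths: 1.75, 1.75, 0.5.
f(-1.5) = 23.75, f(0.25) = 1.21875, f(2) = -6, f(2.5) = -14.25.
On each subinterval the trapezoid contributes (Δx_i/2)·[f(x_{i-1}) + f(x_i)].
Sum = 12.6015625.

12.6015625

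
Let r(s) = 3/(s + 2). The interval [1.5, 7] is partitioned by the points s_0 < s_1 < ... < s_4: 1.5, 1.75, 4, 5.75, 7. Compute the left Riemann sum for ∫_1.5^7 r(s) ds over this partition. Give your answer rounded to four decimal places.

3.3732

Subinterval widths: 0.25, 2.25, 1.75, 1.25.
Left endpoints: 1.5, 1.75, 4, 5.75.
r(1.5) = 6/7, r(1.75) = 0.8, r(4) = 0.5, r(5.75) = 12/31.
Sum = Σ Δs_i · r(s_i).
Sum ≈ 3.3732.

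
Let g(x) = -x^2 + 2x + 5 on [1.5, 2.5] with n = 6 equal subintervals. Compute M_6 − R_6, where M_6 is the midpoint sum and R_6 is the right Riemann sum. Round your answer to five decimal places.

0.17361

M_6 ≈ 4.9189815.
R_6 ≈ 4.7453704.
M_6 − R_6 ≈ 0.17361.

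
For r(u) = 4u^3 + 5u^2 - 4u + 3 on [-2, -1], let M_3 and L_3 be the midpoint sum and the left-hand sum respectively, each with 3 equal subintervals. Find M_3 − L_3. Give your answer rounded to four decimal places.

1.8611

M_3 ≈ 5.787037.
L_3 ≈ 3.925926.
M_3 − L_3 ≈ 1.8611.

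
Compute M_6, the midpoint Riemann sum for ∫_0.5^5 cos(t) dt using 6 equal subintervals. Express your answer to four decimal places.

Δt = (5 − 0.5)/6 = 0.75.
Midpoints: 0.875, 1.625, 2.375, 3.125, 3.875, 4.625.
f(0.875) ≈ 0.6410, f(1.625) ≈ -0.0542, f(2.375) ≈ -0.7203, f(3.125) ≈ -0.9999, f(3.875) ≈ -0.7429, f(4.625) ≈ -0.0873.
Sum = Δt · [f(0.875) + f(1.625) + f(2.375) + ...].
Sum ≈ -1.4726.

-1.4726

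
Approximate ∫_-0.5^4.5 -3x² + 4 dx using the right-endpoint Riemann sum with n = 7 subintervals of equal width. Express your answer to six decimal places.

Δx = (4.5 − (-0.5))/7 = 5/7.
Right endpoints: 3/14, 13/14, 23/14, 33/14, 43/14, 53/14, 4.5.
f(3/14) = 757/196, f(13/14) = 277/196, f(23/14) = -803/196, f(33/14) = -2483/196, f(43/14) = -4763/196, f(53/14) = -7643/196, f(4.5) = -56.75.
Sum = Δx · [f(3/14) + f(13/14) + f(23/14) + ...].
Sum ≈ -93.954082.

-93.954082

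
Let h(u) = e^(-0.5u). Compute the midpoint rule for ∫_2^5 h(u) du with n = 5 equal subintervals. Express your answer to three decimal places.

0.569

Δu = (5 − 2)/5 = 0.6.
Midpoints: 2.3, 2.9, 3.5, 4.1, 4.7.
h(2.3) ≈ 0.317, h(2.9) ≈ 0.235, h(3.5) ≈ 0.174, h(4.1) ≈ 0.129, h(4.7) ≈ 0.095.
Sum = Δu · [h(2.3) + h(2.9) + h(3.5) + h(4.1) + h(4.7)].
Sum ≈ 0.569.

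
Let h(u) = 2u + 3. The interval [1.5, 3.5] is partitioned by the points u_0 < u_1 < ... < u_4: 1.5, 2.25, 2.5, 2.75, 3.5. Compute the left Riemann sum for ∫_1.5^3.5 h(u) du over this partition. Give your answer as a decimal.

Subinterval widths: 0.75, 0.25, 0.25, 0.75.
Left endpoints: 1.5, 2.25, 2.5, 2.75.
h(1.5) = 6, h(2.25) = 7.5, h(2.5) = 8, h(2.75) = 8.5.
Sum = Σ Δu_i · h(u_i).
Sum = 14.75.

14.75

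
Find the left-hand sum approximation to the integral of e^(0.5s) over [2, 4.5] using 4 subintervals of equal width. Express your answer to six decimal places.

11.533455

Δs = (4.5 − 2)/4 = 0.625.
Left endpoints: 2, 2.625, 3.25, 3.875.
f(2) ≈ 2.718282, f(2.625) ≈ 3.715451, f(3.25) ≈ 5.078419, f(3.875) ≈ 6.941376.
Sum = Δs · [f(2) + f(2.625) + f(3.25) + f(3.875)].
Sum ≈ 11.533455.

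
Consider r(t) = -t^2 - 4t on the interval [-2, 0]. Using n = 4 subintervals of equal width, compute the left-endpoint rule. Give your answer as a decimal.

Δt = (0 − (-2))/4 = 0.5.
Left endpoints: -2, -1.5, -1, -0.5.
r(-2) = 4, r(-1.5) = 3.75, r(-1) = 3, r(-0.5) = 1.75.
Sum = Δt · [r(-2) + r(-1.5) + r(-1) + r(-0.5)].
Sum = 6.25.

6.25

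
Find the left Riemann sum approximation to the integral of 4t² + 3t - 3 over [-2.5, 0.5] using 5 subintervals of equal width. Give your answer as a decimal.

8.22

Δt = (0.5 − (-2.5))/5 = 0.6.
Left endpoints: -2.5, -1.9, -1.3, -0.7, -0.1.
f(-2.5) = 14.5, f(-1.9) = 5.74, f(-1.3) = -0.14, f(-0.7) = -3.14, f(-0.1) = -3.26.
Sum = Δt · [f(-2.5) + f(-1.9) + f(-1.3) + f(-0.7) + f(-0.1)].
Sum = 8.22.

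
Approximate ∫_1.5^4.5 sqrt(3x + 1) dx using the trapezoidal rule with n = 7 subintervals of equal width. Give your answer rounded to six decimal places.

Δx = (4.5 − 1.5)/7 = 3/7.
f(1.5) ≈ 2.345208, f(27/14) ≈ 2.604940, f(33/14) ≈ 2.841026, f(39/14) ≈ 3.058945, f(45/14) ≈ 3.262339, f(51/14) ≈ 3.453776, f(57/14) ≈ 3.635146, f(4.5) ≈ 3.807887.
T_7 = (Δx/2)·[f(x_0) + 2f(x_1) + ... + 2f(x_{6}) + f(x_7)].
Sum ≈ 9.399737.

9.399737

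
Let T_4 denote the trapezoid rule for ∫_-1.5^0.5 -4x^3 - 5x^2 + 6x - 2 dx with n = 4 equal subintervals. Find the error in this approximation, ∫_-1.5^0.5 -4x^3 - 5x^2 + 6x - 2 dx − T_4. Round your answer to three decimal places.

-0.083

Exact integral: ∫_-1.5^0.5 f(x) dx ≈ -10.83333.
T_4 = -10.75.
Error ≈ -10.83333 − (-10.75) ≈ -0.083.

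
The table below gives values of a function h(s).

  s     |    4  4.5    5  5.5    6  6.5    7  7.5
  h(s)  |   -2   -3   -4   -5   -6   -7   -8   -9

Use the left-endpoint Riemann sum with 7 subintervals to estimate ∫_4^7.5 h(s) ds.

Δs = 0.5.
Sum = 0.5·[(-2) + (-3) + (-4) + (-5) + (-6) + (-7) + (-8)] = -17.5.

-17.5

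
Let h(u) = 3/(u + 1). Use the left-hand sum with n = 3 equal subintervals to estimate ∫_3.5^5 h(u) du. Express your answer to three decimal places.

0.906

Δu = (5 − 3.5)/3 = 0.5.
Left endpoints: 3.5, 4, 4.5.
h(3.5) = 2/3, h(4) = 0.6, h(4.5) = 6/11.
Sum = Δu · [h(3.5) + h(4) + h(4.5)].
Sum ≈ 0.906.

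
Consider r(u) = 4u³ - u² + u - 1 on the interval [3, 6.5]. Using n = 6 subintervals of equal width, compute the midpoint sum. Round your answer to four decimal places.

1629.0880

Δu = (6.5 − 3)/6 = 7/12.
Midpoints: 79/24, 3.875, 107/24, 121/24, 5.625, 149/24.
r(79/24) = 463513/3456, r(3.875) = 220.6015625, r(107/24) = 1168301/3456, r(121/24) = 1697683/3456, r(5.625) = 684.8984375, r(149/24) = 3192743/3456.
Sum = Δu · [r(79/24) + r(3.875) + r(107/24) + ...].
Sum ≈ 1629.0880.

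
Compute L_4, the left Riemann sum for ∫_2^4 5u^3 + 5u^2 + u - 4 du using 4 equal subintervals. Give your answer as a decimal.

310

Δu = (4 − 2)/4 = 0.5.
Left endpoints: 2, 2.5, 3, 3.5.
f(2) = 58, f(2.5) = 107.875, f(3) = 179, f(3.5) = 275.125.
Sum = Δu · [f(2) + f(2.5) + f(3) + f(3.5)].
Sum = 310.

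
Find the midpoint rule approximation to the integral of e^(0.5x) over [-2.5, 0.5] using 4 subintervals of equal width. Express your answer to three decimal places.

1.983

Δx = (0.5 − (-2.5))/4 = 0.75.
Midpoints: -2.125, -1.375, -0.625, 0.125.
f(-2.125) ≈ 0.346, f(-1.375) ≈ 0.503, f(-0.625) ≈ 0.732, f(0.125) ≈ 1.064.
Sum = Δx · [f(-2.125) + f(-1.375) + f(-0.625) + f(0.125)].
Sum ≈ 1.983.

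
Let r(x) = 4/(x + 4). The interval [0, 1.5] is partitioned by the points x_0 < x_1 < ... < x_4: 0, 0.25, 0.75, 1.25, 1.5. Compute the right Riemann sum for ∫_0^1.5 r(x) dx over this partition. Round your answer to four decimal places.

Subinterval widths: 0.25, 0.5, 0.5, 0.25.
Right endpoints: 0.25, 0.75, 1.25, 1.5.
r(0.25) = 16/17, r(0.75) = 16/19, r(1.25) = 16/21, r(1.5) = 8/11.
Sum = Σ Δx_i · r(x_i).
Sum ≈ 1.2191.

1.2191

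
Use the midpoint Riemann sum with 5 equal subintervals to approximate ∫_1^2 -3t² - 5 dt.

Δt = (2 − 1)/5 = 0.2.
Midpoints: 1.1, 1.3, 1.5, 1.7, 1.9.
f(1.1) = -8.63, f(1.3) = -10.07, f(1.5) = -11.75, f(1.7) = -13.67, f(1.9) = -15.83.
Sum = Δt · [f(1.1) + f(1.3) + f(1.5) + f(1.7) + f(1.9)].
Sum = -11.99.

-11.99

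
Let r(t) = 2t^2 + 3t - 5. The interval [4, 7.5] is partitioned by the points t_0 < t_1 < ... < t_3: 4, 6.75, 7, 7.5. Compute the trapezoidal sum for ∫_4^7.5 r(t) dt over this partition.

Subinterval widths: 2.75, 0.25, 0.5.
r(4) = 39, r(6.75) = 106.375, r(7) = 114, r(7.5) = 130.
On each subinterval the trapezoid contributes (Δt_i/2)·[r(t_{i-1}) + r(t_i)].
Sum = 288.4375.

288.4375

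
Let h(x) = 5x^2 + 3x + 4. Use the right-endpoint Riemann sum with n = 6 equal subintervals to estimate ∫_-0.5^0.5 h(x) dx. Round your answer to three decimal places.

4.690

Δx = (0.5 − (-0.5))/6 = 1/6.
Right endpoints: -1/3, -1/6, 0, 1/6, 1/3, 0.5.
h(-1/3) = 32/9, h(-1/6) = 131/36, h(0) = 4, h(1/6) = 167/36, h(1/3) = 50/9, h(0.5) = 6.75.
Sum = Δx · [h(-1/3) + h(-1/6) + h(0) + ...].
Sum ≈ 4.690.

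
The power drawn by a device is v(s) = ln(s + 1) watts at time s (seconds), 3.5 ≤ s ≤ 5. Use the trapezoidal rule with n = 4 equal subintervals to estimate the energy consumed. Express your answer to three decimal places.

Δs = (5 − 3.5)/4 = 0.375.
v(3.5) ≈ 1.504, v(3.875) ≈ 1.584, v(4.25) ≈ 1.658, v(4.625) ≈ 1.727, v(5) ≈ 1.792.
T_4 = (Δs/2)·[v(s_0) + 2v(s_1) + 2v(s_2) + 2v(s_3) + v(s_4)].
Sum ≈ 2.482.

2.482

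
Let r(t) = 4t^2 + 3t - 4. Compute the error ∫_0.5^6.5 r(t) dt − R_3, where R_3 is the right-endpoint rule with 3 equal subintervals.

Exact integral: ∫_0.5^6.5 r(t) dt = 405.
R_3 = 607.
Error = 405 − 607 = -202.

-202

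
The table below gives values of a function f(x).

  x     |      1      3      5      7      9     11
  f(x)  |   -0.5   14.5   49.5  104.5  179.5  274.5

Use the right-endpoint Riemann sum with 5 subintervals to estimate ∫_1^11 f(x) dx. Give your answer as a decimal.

1245

Δx = 2.
Sum = 2·[14.5 + 49.5 + 104.5 + 179.5 + 274.5] = 1245.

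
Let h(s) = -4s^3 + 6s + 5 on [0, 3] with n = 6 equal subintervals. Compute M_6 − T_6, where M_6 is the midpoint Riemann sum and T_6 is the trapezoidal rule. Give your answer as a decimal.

M_6 = -37.875.
T_6 = -41.25.
M_6 − T_6 = 3.375.

3.375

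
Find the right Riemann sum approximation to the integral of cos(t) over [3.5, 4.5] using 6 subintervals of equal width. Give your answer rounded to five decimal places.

Δt = (4.5 − 3.5)/6 = 1/6.
Right endpoints: 11/3, 23/6, 4, 25/6, 13/3, 4.5.
f(11/3) ≈ -0.86529, f(23/6) ≈ -0.77014, f(4) ≈ -0.65364, f(25/6) ≈ -0.51904, f(13/3) ≈ -0.37004, f(4.5) ≈ -0.21080.
Sum = Δt · [f(11/3) + f(23/6) + f(4) + ...].
Sum ≈ -0.56482.

-0.56482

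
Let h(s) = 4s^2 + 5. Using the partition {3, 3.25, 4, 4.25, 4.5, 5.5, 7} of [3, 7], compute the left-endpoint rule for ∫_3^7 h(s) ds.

357.25

Subinterval widths: 0.25, 0.75, 0.25, 0.25, 1, 1.5.
Left endpoints: 3, 3.25, 4, 4.25, 4.5, 5.5.
h(3) = 41, h(3.25) = 47.25, h(4) = 69, h(4.25) = 77.25, h(4.5) = 86, h(5.5) = 126.
Sum = Σ Δs_i · h(s_i).
Sum = 357.25.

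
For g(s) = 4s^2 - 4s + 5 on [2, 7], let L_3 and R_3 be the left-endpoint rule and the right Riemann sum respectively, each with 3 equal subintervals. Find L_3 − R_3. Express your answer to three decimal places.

L_3 ≈ 257.59259.
R_3 ≈ 524.25926.
L_3 − R_3 ≈ -266.667.

-266.667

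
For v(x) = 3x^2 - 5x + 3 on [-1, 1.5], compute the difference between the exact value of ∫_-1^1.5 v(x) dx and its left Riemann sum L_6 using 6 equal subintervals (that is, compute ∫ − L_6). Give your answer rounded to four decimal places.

-2.0399

Exact integral: ∫_-1^1.5 v(x) dx = 8.75.
L_6 ≈ 10.789931.
Error ≈ 8.75 − 10.789931 ≈ -2.0399.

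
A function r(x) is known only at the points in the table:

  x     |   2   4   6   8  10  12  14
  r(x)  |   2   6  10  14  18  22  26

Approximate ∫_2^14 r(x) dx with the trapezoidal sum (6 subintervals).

168

Δx = 2.
T_6 = (2/2)·[2 + 2·6 + 2·10 + 2·14 + 2·18 + 2·22 + 26] = 168.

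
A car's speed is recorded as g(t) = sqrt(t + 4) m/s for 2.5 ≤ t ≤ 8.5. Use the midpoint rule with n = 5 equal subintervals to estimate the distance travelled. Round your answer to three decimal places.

18.418

Δt = (8.5 − 2.5)/5 = 1.2.
Midpoints: 3.1, 4.3, 5.5, 6.7, 7.9.
g(3.1) ≈ 2.665, g(4.3) ≈ 2.881, g(5.5) ≈ 3.082, g(6.7) ≈ 3.271, g(7.9) ≈ 3.450.
Sum = Δt · [g(3.1) + g(4.3) + g(5.5) + g(6.7) + g(7.9)].
Sum ≈ 18.418.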